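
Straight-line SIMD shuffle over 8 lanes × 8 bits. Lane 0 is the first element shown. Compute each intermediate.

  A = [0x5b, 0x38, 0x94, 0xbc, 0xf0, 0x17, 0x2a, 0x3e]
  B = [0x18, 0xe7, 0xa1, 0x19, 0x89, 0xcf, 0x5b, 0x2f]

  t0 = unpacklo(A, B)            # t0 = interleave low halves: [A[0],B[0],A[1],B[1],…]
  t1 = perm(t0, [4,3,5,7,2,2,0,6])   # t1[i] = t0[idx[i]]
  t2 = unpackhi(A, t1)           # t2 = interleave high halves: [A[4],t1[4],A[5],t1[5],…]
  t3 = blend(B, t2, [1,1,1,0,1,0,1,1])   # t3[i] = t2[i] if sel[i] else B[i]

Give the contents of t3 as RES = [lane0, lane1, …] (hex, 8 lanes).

RES = [ 0xf0  0x38  0x17  0x19  0x2a  0xcf  0x3e  0xbc ]

→ t0 |5b|18|38|e7|94|a1|bc|19|
→ t1 |94|e7|a1|19|38|38|5b|bc|
→ t2 |f0|38|17|38|2a|5b|3e|bc|
→ t3 |f0|38|17|19|2a|cf|3e|bc|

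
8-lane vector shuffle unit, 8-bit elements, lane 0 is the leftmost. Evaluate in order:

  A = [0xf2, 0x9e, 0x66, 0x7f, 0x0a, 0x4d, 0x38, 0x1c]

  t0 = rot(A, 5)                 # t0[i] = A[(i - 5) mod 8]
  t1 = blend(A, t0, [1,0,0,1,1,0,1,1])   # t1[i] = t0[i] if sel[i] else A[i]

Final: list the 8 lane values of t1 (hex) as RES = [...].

RES = [ 0x7f  0x9e  0x66  0x38  0x1c  0x4d  0x9e  0x66 ]

→ t0 |7f|0a|4d|38|1c|f2|9e|66|
→ t1 |7f|9e|66|38|1c|4d|9e|66|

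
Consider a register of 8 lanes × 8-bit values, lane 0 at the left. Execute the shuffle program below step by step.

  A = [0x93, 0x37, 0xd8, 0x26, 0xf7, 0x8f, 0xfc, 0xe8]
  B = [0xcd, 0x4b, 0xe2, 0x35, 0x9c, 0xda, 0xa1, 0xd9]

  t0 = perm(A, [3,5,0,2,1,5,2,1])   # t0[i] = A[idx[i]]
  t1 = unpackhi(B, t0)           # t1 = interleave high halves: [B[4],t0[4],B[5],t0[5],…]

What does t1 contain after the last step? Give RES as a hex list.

RES = [0x9c, 0x37, 0xda, 0x8f, 0xa1, 0xd8, 0xd9, 0x37]

t0 = [0x26, 0x8f, 0x93, 0xd8, 0x37, 0x8f, 0xd8, 0x37]
t1 = [0x9c, 0x37, 0xda, 0x8f, 0xa1, 0xd8, 0xd9, 0x37]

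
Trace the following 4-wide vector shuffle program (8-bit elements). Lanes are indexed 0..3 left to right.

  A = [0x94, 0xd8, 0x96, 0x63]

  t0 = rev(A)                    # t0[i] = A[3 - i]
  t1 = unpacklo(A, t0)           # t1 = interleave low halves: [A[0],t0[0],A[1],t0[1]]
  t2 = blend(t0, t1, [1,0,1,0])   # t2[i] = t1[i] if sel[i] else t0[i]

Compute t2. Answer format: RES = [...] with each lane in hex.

  t0: 63 96 d8 94
  t1: 94 63 d8 96
  t2: 94 96 d8 94

RES = [0x94, 0x96, 0xd8, 0x94]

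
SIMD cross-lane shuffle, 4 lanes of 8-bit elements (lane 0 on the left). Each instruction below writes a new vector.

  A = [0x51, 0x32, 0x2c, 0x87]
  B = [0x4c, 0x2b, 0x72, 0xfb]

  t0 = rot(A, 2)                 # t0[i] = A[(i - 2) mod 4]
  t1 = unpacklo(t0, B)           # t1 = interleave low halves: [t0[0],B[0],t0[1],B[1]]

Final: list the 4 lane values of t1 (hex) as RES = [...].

  t0: 2c 87 51 32
  t1: 2c 4c 87 2b

RES = [0x2c, 0x4c, 0x87, 0x2b]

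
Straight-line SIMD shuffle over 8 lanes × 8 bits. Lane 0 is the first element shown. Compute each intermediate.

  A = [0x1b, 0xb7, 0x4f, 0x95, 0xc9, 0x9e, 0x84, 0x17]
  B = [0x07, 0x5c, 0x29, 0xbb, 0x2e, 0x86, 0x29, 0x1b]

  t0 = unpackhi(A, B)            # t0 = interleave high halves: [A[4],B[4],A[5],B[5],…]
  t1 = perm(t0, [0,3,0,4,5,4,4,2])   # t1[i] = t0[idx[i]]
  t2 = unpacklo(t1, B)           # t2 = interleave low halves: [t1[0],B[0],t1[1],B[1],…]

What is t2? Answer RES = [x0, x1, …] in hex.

RES = [0xc9, 0x07, 0x86, 0x5c, 0xc9, 0x29, 0x84, 0xbb]

→ t0 |c9|2e|9e|86|84|29|17|1b|
→ t1 |c9|86|c9|84|29|84|84|9e|
→ t2 |c9|07|86|5c|c9|29|84|bb|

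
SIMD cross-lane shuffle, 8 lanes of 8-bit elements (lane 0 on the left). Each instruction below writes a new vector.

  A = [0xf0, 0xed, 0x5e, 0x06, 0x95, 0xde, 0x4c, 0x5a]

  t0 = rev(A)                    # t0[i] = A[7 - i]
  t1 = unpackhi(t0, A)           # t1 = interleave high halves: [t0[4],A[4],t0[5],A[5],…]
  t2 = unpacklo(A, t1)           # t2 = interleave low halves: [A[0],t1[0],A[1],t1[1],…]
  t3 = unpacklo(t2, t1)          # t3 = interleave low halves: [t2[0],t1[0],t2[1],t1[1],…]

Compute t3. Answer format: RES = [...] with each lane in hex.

→ t0 |5a|4c|de|95|06|5e|ed|f0|
→ t1 |06|95|5e|de|ed|4c|f0|5a|
→ t2 |f0|06|ed|95|5e|5e|06|de|
→ t3 |f0|06|06|95|ed|5e|95|de|

RES = [0xf0, 0x06, 0x06, 0x95, 0xed, 0x5e, 0x95, 0xde]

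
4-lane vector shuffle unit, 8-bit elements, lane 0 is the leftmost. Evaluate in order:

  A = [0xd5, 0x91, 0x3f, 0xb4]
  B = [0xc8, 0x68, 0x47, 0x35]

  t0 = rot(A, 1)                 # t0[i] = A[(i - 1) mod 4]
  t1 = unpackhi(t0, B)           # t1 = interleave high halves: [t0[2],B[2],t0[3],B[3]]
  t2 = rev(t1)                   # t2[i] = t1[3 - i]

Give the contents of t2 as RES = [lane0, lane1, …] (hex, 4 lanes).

t0 = [0xb4, 0xd5, 0x91, 0x3f]
t1 = [0x91, 0x47, 0x3f, 0x35]
t2 = [0x35, 0x3f, 0x47, 0x91]

RES = [0x35, 0x3f, 0x47, 0x91]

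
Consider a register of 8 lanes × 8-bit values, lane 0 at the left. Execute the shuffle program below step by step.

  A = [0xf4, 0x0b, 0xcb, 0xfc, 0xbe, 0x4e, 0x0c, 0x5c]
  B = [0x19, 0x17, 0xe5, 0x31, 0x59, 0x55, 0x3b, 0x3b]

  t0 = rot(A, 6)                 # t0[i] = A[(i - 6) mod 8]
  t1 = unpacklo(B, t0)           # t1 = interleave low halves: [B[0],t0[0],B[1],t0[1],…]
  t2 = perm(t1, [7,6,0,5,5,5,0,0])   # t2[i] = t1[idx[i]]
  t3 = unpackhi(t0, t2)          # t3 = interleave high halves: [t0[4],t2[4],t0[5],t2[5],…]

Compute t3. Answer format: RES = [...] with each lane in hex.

RES = [ 0x0c  0xbe  0x5c  0xbe  0xf4  0x19  0x0b  0x19 ]

→ t0 |cb|fc|be|4e|0c|5c|f4|0b|
→ t1 |19|cb|17|fc|e5|be|31|4e|
→ t2 |4e|31|19|be|be|be|19|19|
→ t3 |0c|be|5c|be|f4|19|0b|19|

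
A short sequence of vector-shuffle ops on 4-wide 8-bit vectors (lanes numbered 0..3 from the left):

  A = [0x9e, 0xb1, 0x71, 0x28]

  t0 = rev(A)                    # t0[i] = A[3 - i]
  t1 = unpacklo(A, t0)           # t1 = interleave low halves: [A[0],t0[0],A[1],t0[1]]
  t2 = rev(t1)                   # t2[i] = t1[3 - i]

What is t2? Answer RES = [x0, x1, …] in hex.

  t0: 28 71 b1 9e
  t1: 9e 28 b1 71
  t2: 71 b1 28 9e

RES = [0x71, 0xb1, 0x28, 0x9e]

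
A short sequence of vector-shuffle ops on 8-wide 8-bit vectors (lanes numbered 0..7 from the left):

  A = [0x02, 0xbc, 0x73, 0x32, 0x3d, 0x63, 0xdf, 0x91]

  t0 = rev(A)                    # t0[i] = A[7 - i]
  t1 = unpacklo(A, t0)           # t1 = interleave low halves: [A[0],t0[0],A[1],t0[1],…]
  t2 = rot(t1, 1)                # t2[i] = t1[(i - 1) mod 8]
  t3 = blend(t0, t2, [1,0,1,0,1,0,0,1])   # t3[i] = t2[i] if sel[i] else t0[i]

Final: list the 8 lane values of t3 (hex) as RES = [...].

→ t0 |91|df|63|3d|32|73|bc|02|
→ t1 |02|91|bc|df|73|63|32|3d|
→ t2 |3d|02|91|bc|df|73|63|32|
→ t3 |3d|df|91|3d|df|73|bc|32|

RES = [0x3d, 0xdf, 0x91, 0x3d, 0xdf, 0x73, 0xbc, 0x32]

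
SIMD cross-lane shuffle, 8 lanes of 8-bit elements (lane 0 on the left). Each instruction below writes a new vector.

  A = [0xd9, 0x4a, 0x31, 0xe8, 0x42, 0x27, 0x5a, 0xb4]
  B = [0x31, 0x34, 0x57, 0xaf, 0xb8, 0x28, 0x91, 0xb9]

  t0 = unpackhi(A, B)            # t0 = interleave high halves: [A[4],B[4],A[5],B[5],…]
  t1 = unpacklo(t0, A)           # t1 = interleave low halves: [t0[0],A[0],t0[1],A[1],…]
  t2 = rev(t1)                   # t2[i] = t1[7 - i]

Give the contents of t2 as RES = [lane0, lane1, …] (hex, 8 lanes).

  t0: 42 b8 27 28 5a 91 b4 b9
  t1: 42 d9 b8 4a 27 31 28 e8
  t2: e8 28 31 27 4a b8 d9 42

RES = [ 0xe8  0x28  0x31  0x27  0x4a  0xb8  0xd9  0x42 ]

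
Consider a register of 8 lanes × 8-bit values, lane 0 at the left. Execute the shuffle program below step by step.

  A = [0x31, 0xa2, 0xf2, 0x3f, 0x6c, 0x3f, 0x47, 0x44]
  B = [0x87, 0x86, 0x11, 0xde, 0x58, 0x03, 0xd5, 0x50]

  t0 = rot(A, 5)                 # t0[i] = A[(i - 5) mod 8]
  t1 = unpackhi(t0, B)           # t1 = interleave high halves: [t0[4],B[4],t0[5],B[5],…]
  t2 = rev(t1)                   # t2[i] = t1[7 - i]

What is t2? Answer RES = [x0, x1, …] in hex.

  t0: 3f 6c 3f 47 44 31 a2 f2
  t1: 44 58 31 03 a2 d5 f2 50
  t2: 50 f2 d5 a2 03 31 58 44

RES = [ 0x50  0xf2  0xd5  0xa2  0x03  0x31  0x58  0x44 ]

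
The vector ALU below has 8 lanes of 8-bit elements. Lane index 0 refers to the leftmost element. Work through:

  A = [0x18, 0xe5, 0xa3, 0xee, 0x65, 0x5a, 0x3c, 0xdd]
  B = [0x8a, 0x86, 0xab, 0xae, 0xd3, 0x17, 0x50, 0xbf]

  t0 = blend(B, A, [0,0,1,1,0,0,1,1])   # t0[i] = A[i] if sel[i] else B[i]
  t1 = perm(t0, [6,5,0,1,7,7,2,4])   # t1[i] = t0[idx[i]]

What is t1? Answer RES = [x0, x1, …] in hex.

t0 = [0x8a, 0x86, 0xa3, 0xee, 0xd3, 0x17, 0x3c, 0xdd]
t1 = [0x3c, 0x17, 0x8a, 0x86, 0xdd, 0xdd, 0xa3, 0xd3]

RES = [ 0x3c  0x17  0x8a  0x86  0xdd  0xdd  0xa3  0xd3 ]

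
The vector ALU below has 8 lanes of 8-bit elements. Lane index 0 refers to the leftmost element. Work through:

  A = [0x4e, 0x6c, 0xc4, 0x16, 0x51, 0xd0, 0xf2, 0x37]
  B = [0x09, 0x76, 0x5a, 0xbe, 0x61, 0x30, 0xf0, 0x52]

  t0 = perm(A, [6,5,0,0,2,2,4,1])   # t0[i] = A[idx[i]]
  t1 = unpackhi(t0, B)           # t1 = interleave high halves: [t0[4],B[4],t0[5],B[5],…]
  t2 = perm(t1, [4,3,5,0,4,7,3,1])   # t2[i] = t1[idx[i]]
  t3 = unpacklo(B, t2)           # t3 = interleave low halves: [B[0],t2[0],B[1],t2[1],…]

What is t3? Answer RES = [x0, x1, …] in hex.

→ t0 |f2|d0|4e|4e|c4|c4|51|6c|
→ t1 |c4|61|c4|30|51|f0|6c|52|
→ t2 |51|30|f0|c4|51|52|30|61|
→ t3 |09|51|76|30|5a|f0|be|c4|

RES = [ 0x09  0x51  0x76  0x30  0x5a  0xf0  0xbe  0xc4 ]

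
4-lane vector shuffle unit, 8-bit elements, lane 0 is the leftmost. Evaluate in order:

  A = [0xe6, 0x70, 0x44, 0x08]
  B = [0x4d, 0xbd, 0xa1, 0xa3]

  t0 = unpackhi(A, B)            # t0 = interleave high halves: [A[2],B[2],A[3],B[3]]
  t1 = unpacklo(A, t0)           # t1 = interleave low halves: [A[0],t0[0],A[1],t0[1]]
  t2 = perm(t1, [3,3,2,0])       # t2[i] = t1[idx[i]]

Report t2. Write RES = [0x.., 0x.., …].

→ t0 |44|a1|08|a3|
→ t1 |e6|44|70|a1|
→ t2 |a1|a1|70|e6|

RES = [ 0xa1  0xa1  0x70  0xe6 ]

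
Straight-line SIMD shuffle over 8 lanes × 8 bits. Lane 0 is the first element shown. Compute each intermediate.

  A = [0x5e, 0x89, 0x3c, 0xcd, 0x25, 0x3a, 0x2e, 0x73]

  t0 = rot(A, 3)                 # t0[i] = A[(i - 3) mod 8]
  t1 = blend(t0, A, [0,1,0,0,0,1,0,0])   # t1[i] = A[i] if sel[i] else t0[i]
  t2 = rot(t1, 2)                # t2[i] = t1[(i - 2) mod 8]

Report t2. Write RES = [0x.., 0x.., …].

→ t0 |3a|2e|73|5e|89|3c|cd|25|
→ t1 |3a|89|73|5e|89|3a|cd|25|
→ t2 |cd|25|3a|89|73|5e|89|3a|

RES = [ 0xcd  0x25  0x3a  0x89  0x73  0x5e  0x89  0x3a ]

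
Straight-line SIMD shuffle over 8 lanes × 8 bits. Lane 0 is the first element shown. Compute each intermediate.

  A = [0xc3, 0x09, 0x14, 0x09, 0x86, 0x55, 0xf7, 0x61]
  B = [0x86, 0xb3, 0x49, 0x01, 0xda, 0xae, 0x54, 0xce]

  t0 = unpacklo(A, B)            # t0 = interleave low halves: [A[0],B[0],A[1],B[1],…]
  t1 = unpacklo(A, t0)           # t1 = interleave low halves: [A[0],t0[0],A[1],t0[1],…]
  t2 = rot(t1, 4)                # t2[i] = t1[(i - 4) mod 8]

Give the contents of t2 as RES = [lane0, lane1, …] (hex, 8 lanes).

RES = [0x14, 0x09, 0x09, 0xb3, 0xc3, 0xc3, 0x09, 0x86]

t0 = [0xc3, 0x86, 0x09, 0xb3, 0x14, 0x49, 0x09, 0x01]
t1 = [0xc3, 0xc3, 0x09, 0x86, 0x14, 0x09, 0x09, 0xb3]
t2 = [0x14, 0x09, 0x09, 0xb3, 0xc3, 0xc3, 0x09, 0x86]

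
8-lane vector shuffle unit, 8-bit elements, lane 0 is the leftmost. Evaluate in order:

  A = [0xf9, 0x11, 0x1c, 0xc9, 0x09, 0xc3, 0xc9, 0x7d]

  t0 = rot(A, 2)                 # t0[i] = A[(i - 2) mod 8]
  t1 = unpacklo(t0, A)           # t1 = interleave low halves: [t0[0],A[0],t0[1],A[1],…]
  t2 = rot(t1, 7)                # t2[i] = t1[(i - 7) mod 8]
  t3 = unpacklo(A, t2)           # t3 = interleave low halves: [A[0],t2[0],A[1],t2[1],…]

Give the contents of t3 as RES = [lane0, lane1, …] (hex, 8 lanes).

→ t0 |c9|7d|f9|11|1c|c9|09|c3|
→ t1 |c9|f9|7d|11|f9|1c|11|c9|
→ t2 |f9|7d|11|f9|1c|11|c9|c9|
→ t3 |f9|f9|11|7d|1c|11|c9|f9|

RES = [ 0xf9  0xf9  0x11  0x7d  0x1c  0x11  0xc9  0xf9 ]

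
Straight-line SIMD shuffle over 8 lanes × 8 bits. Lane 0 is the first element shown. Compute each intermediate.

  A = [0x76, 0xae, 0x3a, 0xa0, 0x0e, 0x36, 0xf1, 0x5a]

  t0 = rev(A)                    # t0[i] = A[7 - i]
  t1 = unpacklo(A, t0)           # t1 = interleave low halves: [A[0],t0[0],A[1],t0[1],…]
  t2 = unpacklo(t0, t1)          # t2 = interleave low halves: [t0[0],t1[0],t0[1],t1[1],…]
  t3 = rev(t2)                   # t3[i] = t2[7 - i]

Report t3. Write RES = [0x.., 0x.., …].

→ t0 |5a|f1|36|0e|a0|3a|ae|76|
→ t1 |76|5a|ae|f1|3a|36|a0|0e|
→ t2 |5a|76|f1|5a|36|ae|0e|f1|
→ t3 |f1|0e|ae|36|5a|f1|76|5a|

RES = [ 0xf1  0x0e  0xae  0x36  0x5a  0xf1  0x76  0x5a ]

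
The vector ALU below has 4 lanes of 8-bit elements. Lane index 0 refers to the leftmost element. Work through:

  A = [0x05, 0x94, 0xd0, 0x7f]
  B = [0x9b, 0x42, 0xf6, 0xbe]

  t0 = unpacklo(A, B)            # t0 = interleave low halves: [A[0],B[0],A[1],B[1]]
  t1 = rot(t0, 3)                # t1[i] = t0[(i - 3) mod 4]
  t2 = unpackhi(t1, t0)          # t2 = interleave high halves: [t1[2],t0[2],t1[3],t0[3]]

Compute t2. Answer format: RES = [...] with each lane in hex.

RES = [0x42, 0x94, 0x05, 0x42]

→ t0 |05|9b|94|42|
→ t1 |9b|94|42|05|
→ t2 |42|94|05|42|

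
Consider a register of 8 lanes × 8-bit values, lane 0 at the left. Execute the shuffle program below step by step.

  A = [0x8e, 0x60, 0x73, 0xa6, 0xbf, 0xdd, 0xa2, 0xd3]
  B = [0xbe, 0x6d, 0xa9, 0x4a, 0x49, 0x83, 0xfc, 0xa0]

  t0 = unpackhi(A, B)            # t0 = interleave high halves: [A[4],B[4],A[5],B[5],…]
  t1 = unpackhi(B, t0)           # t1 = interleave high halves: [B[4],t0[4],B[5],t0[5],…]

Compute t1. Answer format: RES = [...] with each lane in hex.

  t0: bf 49 dd 83 a2 fc d3 a0
  t1: 49 a2 83 fc fc d3 a0 a0

RES = [ 0x49  0xa2  0x83  0xfc  0xfc  0xd3  0xa0  0xa0 ]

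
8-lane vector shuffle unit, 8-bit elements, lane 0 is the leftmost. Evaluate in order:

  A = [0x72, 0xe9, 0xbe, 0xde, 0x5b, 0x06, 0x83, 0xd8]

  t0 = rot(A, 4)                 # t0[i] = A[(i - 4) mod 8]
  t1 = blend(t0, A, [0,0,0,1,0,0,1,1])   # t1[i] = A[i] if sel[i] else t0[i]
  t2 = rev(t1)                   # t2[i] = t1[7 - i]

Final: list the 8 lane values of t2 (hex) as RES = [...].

RES = [ 0xd8  0x83  0xe9  0x72  0xde  0x83  0x06  0x5b ]

t0 = [0x5b, 0x06, 0x83, 0xd8, 0x72, 0xe9, 0xbe, 0xde]
t1 = [0x5b, 0x06, 0x83, 0xde, 0x72, 0xe9, 0x83, 0xd8]
t2 = [0xd8, 0x83, 0xe9, 0x72, 0xde, 0x83, 0x06, 0x5b]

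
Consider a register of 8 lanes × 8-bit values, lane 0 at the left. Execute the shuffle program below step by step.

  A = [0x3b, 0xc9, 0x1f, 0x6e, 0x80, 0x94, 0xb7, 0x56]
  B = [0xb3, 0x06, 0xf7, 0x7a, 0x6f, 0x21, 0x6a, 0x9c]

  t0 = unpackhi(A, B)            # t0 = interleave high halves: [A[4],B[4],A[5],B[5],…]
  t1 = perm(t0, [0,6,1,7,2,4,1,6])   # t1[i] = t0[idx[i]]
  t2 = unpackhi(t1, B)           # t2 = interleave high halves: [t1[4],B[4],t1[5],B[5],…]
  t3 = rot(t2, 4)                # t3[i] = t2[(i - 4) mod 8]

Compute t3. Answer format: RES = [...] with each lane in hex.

RES = [0x6f, 0x6a, 0x56, 0x9c, 0x94, 0x6f, 0xb7, 0x21]

→ t0 |80|6f|94|21|b7|6a|56|9c|
→ t1 |80|56|6f|9c|94|b7|6f|56|
→ t2 |94|6f|b7|21|6f|6a|56|9c|
→ t3 |6f|6a|56|9c|94|6f|b7|21|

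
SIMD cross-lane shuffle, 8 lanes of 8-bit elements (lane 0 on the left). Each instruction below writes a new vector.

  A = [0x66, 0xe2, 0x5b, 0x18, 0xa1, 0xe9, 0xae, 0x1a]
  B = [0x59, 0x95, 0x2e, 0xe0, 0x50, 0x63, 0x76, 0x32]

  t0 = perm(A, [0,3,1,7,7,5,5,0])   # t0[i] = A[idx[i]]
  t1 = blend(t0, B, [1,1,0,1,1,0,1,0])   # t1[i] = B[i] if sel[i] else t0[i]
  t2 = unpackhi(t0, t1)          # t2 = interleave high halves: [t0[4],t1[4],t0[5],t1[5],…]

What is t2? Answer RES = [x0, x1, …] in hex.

RES = [ 0x1a  0x50  0xe9  0xe9  0xe9  0x76  0x66  0x66 ]

→ t0 |66|18|e2|1a|1a|e9|e9|66|
→ t1 |59|95|e2|e0|50|e9|76|66|
→ t2 |1a|50|e9|e9|e9|76|66|66|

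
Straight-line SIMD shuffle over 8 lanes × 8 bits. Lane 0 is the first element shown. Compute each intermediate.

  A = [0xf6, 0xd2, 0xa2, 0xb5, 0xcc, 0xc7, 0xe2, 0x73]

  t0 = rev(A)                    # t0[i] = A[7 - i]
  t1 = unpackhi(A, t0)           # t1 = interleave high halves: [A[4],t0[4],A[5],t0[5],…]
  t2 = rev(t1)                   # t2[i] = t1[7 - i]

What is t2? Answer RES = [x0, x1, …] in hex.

  t0: 73 e2 c7 cc b5 a2 d2 f6
  t1: cc b5 c7 a2 e2 d2 73 f6
  t2: f6 73 d2 e2 a2 c7 b5 cc

RES = [ 0xf6  0x73  0xd2  0xe2  0xa2  0xc7  0xb5  0xcc ]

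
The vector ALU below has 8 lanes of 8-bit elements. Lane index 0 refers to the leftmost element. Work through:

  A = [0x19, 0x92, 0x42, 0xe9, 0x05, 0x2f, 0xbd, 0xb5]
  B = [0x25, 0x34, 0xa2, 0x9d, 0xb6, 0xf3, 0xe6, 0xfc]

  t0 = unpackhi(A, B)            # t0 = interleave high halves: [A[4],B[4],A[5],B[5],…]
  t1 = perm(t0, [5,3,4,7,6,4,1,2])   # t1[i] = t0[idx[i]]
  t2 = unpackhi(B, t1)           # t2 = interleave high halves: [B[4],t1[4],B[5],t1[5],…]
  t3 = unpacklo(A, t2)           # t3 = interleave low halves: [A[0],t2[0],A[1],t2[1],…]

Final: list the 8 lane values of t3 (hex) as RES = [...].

RES = [0x19, 0xb6, 0x92, 0xb5, 0x42, 0xf3, 0xe9, 0xbd]

t0 = [0x05, 0xb6, 0x2f, 0xf3, 0xbd, 0xe6, 0xb5, 0xfc]
t1 = [0xe6, 0xf3, 0xbd, 0xfc, 0xb5, 0xbd, 0xb6, 0x2f]
t2 = [0xb6, 0xb5, 0xf3, 0xbd, 0xe6, 0xb6, 0xfc, 0x2f]
t3 = [0x19, 0xb6, 0x92, 0xb5, 0x42, 0xf3, 0xe9, 0xbd]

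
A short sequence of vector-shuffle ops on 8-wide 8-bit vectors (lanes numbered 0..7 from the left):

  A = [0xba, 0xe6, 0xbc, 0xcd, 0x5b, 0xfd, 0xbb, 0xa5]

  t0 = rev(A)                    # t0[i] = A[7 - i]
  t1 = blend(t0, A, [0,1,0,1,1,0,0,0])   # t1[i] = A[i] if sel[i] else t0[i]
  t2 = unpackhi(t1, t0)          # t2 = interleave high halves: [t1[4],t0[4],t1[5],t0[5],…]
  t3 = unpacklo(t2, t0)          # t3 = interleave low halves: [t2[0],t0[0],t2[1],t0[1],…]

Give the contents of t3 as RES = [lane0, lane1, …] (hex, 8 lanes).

RES = [ 0x5b  0xa5  0xcd  0xbb  0xbc  0xfd  0xbc  0x5b ]

t0 = [0xa5, 0xbb, 0xfd, 0x5b, 0xcd, 0xbc, 0xe6, 0xba]
t1 = [0xa5, 0xe6, 0xfd, 0xcd, 0x5b, 0xbc, 0xe6, 0xba]
t2 = [0x5b, 0xcd, 0xbc, 0xbc, 0xe6, 0xe6, 0xba, 0xba]
t3 = [0x5b, 0xa5, 0xcd, 0xbb, 0xbc, 0xfd, 0xbc, 0x5b]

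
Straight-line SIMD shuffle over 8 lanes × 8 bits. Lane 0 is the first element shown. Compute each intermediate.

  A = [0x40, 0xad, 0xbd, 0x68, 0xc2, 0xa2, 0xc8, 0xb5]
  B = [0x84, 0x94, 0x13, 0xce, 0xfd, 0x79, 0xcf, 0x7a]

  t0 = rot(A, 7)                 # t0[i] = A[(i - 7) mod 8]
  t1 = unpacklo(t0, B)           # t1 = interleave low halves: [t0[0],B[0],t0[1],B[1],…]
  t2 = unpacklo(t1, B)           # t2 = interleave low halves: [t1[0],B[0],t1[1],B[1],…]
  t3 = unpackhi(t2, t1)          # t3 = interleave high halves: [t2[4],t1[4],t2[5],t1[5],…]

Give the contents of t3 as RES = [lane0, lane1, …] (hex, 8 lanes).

t0 = [0xad, 0xbd, 0x68, 0xc2, 0xa2, 0xc8, 0xb5, 0x40]
t1 = [0xad, 0x84, 0xbd, 0x94, 0x68, 0x13, 0xc2, 0xce]
t2 = [0xad, 0x84, 0x84, 0x94, 0xbd, 0x13, 0x94, 0xce]
t3 = [0xbd, 0x68, 0x13, 0x13, 0x94, 0xc2, 0xce, 0xce]

RES = [0xbd, 0x68, 0x13, 0x13, 0x94, 0xc2, 0xce, 0xce]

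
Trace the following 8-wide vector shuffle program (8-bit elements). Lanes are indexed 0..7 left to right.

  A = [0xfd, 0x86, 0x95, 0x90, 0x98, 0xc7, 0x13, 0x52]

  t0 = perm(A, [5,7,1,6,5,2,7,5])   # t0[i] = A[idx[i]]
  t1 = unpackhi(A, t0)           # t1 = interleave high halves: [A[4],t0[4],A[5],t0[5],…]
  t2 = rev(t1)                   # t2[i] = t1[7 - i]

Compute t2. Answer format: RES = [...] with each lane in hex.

  t0: c7 52 86 13 c7 95 52 c7
  t1: 98 c7 c7 95 13 52 52 c7
  t2: c7 52 52 13 95 c7 c7 98

RES = [ 0xc7  0x52  0x52  0x13  0x95  0xc7  0xc7  0x98 ]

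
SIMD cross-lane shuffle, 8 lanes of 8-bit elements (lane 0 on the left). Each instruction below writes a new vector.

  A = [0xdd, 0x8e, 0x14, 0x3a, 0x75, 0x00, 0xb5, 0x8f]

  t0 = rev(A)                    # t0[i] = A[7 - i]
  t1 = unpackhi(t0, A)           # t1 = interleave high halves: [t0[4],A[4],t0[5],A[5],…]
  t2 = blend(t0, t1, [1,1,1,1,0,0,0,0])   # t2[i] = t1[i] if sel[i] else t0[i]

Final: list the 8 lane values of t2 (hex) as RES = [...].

  t0: 8f b5 00 75 3a 14 8e dd
  t1: 3a 75 14 00 8e b5 dd 8f
  t2: 3a 75 14 00 3a 14 8e dd

RES = [ 0x3a  0x75  0x14  0x00  0x3a  0x14  0x8e  0xdd ]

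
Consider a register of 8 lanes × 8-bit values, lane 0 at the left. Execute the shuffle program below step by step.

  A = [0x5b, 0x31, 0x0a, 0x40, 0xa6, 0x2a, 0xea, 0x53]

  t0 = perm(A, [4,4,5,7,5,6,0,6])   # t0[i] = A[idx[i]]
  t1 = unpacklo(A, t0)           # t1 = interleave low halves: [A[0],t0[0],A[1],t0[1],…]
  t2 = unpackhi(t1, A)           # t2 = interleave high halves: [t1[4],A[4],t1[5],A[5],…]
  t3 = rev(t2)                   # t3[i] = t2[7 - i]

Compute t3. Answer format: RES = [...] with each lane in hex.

t0 = [0xa6, 0xa6, 0x2a, 0x53, 0x2a, 0xea, 0x5b, 0xea]
t1 = [0x5b, 0xa6, 0x31, 0xa6, 0x0a, 0x2a, 0x40, 0x53]
t2 = [0x0a, 0xa6, 0x2a, 0x2a, 0x40, 0xea, 0x53, 0x53]
t3 = [0x53, 0x53, 0xea, 0x40, 0x2a, 0x2a, 0xa6, 0x0a]

RES = [ 0x53  0x53  0xea  0x40  0x2a  0x2a  0xa6  0x0a ]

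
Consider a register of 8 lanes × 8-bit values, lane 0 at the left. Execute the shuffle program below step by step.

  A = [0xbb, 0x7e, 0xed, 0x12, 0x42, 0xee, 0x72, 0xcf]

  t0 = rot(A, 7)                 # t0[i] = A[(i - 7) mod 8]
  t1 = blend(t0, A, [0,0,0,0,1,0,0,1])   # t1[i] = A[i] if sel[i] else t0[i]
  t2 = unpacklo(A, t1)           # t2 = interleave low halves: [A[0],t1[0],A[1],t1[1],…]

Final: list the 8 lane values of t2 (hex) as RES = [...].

RES = [0xbb, 0x7e, 0x7e, 0xed, 0xed, 0x12, 0x12, 0x42]

→ t0 |7e|ed|12|42|ee|72|cf|bb|
→ t1 |7e|ed|12|42|42|72|cf|cf|
→ t2 |bb|7e|7e|ed|ed|12|12|42|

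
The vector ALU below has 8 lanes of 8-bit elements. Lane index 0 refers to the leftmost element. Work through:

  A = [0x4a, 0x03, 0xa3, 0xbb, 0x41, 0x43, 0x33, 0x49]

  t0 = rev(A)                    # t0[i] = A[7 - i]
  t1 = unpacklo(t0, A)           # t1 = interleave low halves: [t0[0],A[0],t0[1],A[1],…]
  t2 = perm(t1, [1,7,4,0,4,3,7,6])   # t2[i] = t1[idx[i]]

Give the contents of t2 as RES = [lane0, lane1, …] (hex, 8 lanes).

RES = [ 0x4a  0xbb  0x43  0x49  0x43  0x03  0xbb  0x41 ]

→ t0 |49|33|43|41|bb|a3|03|4a|
→ t1 |49|4a|33|03|43|a3|41|bb|
→ t2 |4a|bb|43|49|43|03|bb|41|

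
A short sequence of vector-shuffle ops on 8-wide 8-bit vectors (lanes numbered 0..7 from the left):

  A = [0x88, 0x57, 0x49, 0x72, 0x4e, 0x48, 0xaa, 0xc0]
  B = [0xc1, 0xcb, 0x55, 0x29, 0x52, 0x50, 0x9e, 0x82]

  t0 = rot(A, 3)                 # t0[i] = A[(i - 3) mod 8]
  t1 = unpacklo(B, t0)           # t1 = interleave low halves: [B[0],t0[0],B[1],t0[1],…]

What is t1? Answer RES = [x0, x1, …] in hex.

RES = [ 0xc1  0x48  0xcb  0xaa  0x55  0xc0  0x29  0x88 ]

t0 = [0x48, 0xaa, 0xc0, 0x88, 0x57, 0x49, 0x72, 0x4e]
t1 = [0xc1, 0x48, 0xcb, 0xaa, 0x55, 0xc0, 0x29, 0x88]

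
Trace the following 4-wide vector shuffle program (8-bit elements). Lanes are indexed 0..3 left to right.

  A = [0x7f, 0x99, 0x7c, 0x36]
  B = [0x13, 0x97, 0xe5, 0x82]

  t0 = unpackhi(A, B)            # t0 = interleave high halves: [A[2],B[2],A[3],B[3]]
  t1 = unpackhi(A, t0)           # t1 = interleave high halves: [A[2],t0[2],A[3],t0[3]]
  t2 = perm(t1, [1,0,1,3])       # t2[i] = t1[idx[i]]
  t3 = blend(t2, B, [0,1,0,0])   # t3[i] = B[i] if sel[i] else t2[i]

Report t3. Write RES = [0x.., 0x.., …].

RES = [ 0x36  0x97  0x36  0x82 ]

  t0: 7c e5 36 82
  t1: 7c 36 36 82
  t2: 36 7c 36 82
  t3: 36 97 36 82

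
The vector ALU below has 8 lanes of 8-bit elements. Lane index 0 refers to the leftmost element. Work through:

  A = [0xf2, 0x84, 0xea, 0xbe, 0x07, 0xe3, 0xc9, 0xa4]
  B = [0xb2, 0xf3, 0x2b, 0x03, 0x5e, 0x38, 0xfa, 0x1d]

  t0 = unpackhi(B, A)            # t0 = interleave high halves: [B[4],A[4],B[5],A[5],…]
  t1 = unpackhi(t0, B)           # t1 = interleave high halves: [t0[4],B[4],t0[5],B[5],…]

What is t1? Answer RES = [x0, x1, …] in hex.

→ t0 |5e|07|38|e3|fa|c9|1d|a4|
→ t1 |fa|5e|c9|38|1d|fa|a4|1d|

RES = [ 0xfa  0x5e  0xc9  0x38  0x1d  0xfa  0xa4  0x1d ]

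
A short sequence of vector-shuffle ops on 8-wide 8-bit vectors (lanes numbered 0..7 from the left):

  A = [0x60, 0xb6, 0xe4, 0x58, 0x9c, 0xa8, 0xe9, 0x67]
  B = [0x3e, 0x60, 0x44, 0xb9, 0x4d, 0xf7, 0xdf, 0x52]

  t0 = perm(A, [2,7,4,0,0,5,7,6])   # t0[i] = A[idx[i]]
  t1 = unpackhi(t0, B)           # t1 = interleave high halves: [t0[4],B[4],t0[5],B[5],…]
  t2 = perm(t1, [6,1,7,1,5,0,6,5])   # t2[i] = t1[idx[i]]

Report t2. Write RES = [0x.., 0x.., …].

RES = [0xe9, 0x4d, 0x52, 0x4d, 0xdf, 0x60, 0xe9, 0xdf]

t0 = [0xe4, 0x67, 0x9c, 0x60, 0x60, 0xa8, 0x67, 0xe9]
t1 = [0x60, 0x4d, 0xa8, 0xf7, 0x67, 0xdf, 0xe9, 0x52]
t2 = [0xe9, 0x4d, 0x52, 0x4d, 0xdf, 0x60, 0xe9, 0xdf]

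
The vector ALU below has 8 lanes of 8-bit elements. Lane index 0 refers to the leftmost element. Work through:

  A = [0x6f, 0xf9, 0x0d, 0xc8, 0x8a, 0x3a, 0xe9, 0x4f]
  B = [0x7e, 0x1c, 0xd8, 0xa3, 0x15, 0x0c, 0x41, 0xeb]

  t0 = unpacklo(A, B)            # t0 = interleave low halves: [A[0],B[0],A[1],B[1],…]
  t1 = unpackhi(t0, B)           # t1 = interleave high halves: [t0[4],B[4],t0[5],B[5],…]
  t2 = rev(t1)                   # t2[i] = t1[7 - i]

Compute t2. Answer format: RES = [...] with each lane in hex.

RES = [ 0xeb  0xa3  0x41  0xc8  0x0c  0xd8  0x15  0x0d ]

  t0: 6f 7e f9 1c 0d d8 c8 a3
  t1: 0d 15 d8 0c c8 41 a3 eb
  t2: eb a3 41 c8 0c d8 15 0d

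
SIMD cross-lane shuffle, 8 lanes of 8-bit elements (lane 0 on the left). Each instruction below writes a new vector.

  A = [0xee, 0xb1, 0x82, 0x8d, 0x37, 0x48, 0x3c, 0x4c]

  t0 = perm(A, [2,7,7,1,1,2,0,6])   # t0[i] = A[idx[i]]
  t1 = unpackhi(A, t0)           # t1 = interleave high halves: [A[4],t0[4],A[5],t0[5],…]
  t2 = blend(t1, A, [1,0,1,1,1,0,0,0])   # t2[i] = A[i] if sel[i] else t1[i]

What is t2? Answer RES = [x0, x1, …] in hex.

t0 = [0x82, 0x4c, 0x4c, 0xb1, 0xb1, 0x82, 0xee, 0x3c]
t1 = [0x37, 0xb1, 0x48, 0x82, 0x3c, 0xee, 0x4c, 0x3c]
t2 = [0xee, 0xb1, 0x82, 0x8d, 0x37, 0xee, 0x4c, 0x3c]

RES = [ 0xee  0xb1  0x82  0x8d  0x37  0xee  0x4c  0x3c ]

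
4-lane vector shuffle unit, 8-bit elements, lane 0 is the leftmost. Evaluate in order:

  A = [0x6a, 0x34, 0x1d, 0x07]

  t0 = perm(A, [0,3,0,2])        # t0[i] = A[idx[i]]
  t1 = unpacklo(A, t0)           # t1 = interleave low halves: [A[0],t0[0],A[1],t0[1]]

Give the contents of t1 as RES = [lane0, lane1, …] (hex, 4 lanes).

RES = [ 0x6a  0x6a  0x34  0x07 ]

→ t0 |6a|07|6a|1d|
→ t1 |6a|6a|34|07|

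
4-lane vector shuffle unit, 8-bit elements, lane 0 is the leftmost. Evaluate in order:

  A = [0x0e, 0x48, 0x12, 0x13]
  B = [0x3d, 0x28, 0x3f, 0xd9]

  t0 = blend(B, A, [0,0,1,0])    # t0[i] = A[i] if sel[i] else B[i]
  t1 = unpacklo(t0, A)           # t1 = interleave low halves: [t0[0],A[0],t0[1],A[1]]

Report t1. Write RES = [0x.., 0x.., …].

RES = [0x3d, 0x0e, 0x28, 0x48]

  t0: 3d 28 12 d9
  t1: 3d 0e 28 48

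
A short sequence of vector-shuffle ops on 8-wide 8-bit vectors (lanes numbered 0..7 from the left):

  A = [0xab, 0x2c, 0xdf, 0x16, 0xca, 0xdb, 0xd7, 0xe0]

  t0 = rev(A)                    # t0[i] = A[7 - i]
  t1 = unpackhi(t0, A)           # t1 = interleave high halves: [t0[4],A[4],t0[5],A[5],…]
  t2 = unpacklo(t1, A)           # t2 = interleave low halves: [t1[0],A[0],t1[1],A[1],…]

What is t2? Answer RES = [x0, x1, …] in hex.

RES = [0x16, 0xab, 0xca, 0x2c, 0xdf, 0xdf, 0xdb, 0x16]

t0 = [0xe0, 0xd7, 0xdb, 0xca, 0x16, 0xdf, 0x2c, 0xab]
t1 = [0x16, 0xca, 0xdf, 0xdb, 0x2c, 0xd7, 0xab, 0xe0]
t2 = [0x16, 0xab, 0xca, 0x2c, 0xdf, 0xdf, 0xdb, 0x16]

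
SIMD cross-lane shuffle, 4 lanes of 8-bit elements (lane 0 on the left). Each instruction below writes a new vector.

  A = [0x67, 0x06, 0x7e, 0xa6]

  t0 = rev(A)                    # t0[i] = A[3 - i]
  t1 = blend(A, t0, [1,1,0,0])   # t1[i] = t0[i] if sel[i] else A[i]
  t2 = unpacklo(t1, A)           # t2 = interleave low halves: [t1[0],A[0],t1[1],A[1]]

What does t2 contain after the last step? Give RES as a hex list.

RES = [0xa6, 0x67, 0x7e, 0x06]

→ t0 |a6|7e|06|67|
→ t1 |a6|7e|7e|a6|
→ t2 |a6|67|7e|06|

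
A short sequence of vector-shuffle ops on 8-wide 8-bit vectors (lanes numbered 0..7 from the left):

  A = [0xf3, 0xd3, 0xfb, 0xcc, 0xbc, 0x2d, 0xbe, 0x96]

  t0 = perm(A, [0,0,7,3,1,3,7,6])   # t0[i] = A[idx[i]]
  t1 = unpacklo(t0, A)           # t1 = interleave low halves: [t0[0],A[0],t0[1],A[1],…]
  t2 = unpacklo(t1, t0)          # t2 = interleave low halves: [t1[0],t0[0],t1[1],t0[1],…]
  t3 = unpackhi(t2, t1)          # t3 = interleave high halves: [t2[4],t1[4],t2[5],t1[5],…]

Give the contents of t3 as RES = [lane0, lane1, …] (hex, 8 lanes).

  t0: f3 f3 96 cc d3 cc 96 be
  t1: f3 f3 f3 d3 96 fb cc cc
  t2: f3 f3 f3 f3 f3 96 d3 cc
  t3: f3 96 96 fb d3 cc cc cc

RES = [ 0xf3  0x96  0x96  0xfb  0xd3  0xcc  0xcc  0xcc ]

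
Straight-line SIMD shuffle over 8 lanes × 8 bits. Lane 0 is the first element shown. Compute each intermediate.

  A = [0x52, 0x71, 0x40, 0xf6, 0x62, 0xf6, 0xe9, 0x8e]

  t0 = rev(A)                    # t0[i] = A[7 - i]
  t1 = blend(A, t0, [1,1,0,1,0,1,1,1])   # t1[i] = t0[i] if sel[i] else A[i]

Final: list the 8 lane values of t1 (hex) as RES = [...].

→ t0 |8e|e9|f6|62|f6|40|71|52|
→ t1 |8e|e9|40|62|62|40|71|52|

RES = [0x8e, 0xe9, 0x40, 0x62, 0x62, 0x40, 0x71, 0x52]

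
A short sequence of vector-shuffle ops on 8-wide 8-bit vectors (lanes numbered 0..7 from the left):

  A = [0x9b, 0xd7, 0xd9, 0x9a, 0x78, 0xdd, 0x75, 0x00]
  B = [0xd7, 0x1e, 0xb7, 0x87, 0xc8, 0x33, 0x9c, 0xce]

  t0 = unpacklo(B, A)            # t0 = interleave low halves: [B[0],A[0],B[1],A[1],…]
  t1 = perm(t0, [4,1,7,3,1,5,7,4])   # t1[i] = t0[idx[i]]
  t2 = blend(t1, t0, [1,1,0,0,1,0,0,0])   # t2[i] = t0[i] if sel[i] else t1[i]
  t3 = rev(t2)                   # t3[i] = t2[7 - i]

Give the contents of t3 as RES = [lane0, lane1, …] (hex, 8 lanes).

RES = [0xb7, 0x9a, 0xd9, 0xb7, 0xd7, 0x9a, 0x9b, 0xd7]

t0 = [0xd7, 0x9b, 0x1e, 0xd7, 0xb7, 0xd9, 0x87, 0x9a]
t1 = [0xb7, 0x9b, 0x9a, 0xd7, 0x9b, 0xd9, 0x9a, 0xb7]
t2 = [0xd7, 0x9b, 0x9a, 0xd7, 0xb7, 0xd9, 0x9a, 0xb7]
t3 = [0xb7, 0x9a, 0xd9, 0xb7, 0xd7, 0x9a, 0x9b, 0xd7]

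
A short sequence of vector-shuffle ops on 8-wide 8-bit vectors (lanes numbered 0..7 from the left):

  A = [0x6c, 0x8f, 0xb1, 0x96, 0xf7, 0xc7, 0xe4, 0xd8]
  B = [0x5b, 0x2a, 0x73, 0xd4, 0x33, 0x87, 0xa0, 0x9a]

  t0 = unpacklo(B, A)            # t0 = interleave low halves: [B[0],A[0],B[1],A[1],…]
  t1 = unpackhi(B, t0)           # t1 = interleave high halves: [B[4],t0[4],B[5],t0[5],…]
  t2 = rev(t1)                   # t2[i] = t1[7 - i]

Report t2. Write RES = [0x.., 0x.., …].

RES = [0x96, 0x9a, 0xd4, 0xa0, 0xb1, 0x87, 0x73, 0x33]

  t0: 5b 6c 2a 8f 73 b1 d4 96
  t1: 33 73 87 b1 a0 d4 9a 96
  t2: 96 9a d4 a0 b1 87 73 33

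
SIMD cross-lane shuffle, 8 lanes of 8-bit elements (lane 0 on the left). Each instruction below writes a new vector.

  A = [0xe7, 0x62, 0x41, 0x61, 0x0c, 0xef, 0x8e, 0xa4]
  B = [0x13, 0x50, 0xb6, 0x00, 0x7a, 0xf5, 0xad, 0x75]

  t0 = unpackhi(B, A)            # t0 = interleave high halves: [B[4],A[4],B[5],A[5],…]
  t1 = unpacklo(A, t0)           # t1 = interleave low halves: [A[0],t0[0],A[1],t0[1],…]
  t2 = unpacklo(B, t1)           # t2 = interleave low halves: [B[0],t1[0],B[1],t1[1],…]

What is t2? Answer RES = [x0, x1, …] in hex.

RES = [ 0x13  0xe7  0x50  0x7a  0xb6  0x62  0x00  0x0c ]

→ t0 |7a|0c|f5|ef|ad|8e|75|a4|
→ t1 |e7|7a|62|0c|41|f5|61|ef|
→ t2 |13|e7|50|7a|b6|62|00|0c|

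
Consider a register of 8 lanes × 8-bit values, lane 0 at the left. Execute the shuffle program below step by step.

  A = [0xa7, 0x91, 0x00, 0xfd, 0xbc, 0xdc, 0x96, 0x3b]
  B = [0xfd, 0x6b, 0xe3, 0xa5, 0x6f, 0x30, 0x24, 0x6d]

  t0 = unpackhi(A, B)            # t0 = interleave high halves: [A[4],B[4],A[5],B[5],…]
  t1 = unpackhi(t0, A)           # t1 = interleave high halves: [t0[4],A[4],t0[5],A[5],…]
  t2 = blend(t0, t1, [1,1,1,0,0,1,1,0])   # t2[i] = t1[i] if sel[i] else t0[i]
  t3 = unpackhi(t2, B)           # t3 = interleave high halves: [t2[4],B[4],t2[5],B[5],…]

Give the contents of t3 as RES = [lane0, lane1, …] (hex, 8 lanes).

RES = [ 0x96  0x6f  0x96  0x30  0x6d  0x24  0x6d  0x6d ]

t0 = [0xbc, 0x6f, 0xdc, 0x30, 0x96, 0x24, 0x3b, 0x6d]
t1 = [0x96, 0xbc, 0x24, 0xdc, 0x3b, 0x96, 0x6d, 0x3b]
t2 = [0x96, 0xbc, 0x24, 0x30, 0x96, 0x96, 0x6d, 0x6d]
t3 = [0x96, 0x6f, 0x96, 0x30, 0x6d, 0x24, 0x6d, 0x6d]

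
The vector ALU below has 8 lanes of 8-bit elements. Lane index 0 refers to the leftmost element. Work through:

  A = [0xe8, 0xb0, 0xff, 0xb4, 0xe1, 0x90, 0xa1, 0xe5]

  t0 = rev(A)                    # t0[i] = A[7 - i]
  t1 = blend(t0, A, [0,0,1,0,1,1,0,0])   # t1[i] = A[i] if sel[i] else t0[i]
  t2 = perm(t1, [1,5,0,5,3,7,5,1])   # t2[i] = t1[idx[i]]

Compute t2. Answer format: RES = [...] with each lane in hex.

→ t0 |e5|a1|90|e1|b4|ff|b0|e8|
→ t1 |e5|a1|ff|e1|e1|90|b0|e8|
→ t2 |a1|90|e5|90|e1|e8|90|a1|

RES = [ 0xa1  0x90  0xe5  0x90  0xe1  0xe8  0x90  0xa1 ]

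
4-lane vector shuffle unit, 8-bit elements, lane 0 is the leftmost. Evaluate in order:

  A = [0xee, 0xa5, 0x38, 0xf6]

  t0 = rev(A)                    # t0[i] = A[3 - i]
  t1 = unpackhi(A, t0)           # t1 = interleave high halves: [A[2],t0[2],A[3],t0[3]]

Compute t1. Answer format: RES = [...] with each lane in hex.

t0 = [0xf6, 0x38, 0xa5, 0xee]
t1 = [0x38, 0xa5, 0xf6, 0xee]

RES = [0x38, 0xa5, 0xf6, 0xee]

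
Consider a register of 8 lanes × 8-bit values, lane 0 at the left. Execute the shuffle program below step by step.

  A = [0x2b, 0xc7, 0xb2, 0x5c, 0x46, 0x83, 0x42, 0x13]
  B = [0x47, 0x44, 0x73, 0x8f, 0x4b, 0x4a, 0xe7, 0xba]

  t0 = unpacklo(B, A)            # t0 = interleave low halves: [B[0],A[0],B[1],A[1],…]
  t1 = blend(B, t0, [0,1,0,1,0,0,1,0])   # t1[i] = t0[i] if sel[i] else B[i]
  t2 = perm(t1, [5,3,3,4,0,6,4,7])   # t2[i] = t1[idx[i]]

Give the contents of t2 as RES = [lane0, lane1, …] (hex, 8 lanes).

t0 = [0x47, 0x2b, 0x44, 0xc7, 0x73, 0xb2, 0x8f, 0x5c]
t1 = [0x47, 0x2b, 0x73, 0xc7, 0x4b, 0x4a, 0x8f, 0xba]
t2 = [0x4a, 0xc7, 0xc7, 0x4b, 0x47, 0x8f, 0x4b, 0xba]

RES = [0x4a, 0xc7, 0xc7, 0x4b, 0x47, 0x8f, 0x4b, 0xba]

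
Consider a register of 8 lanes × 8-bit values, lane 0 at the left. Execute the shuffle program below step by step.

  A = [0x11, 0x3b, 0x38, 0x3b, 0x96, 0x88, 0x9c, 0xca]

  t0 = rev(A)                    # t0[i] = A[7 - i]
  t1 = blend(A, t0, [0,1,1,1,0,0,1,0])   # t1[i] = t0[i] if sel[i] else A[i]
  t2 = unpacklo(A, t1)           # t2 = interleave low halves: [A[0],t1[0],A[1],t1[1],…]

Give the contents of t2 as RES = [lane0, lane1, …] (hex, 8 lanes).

RES = [0x11, 0x11, 0x3b, 0x9c, 0x38, 0x88, 0x3b, 0x96]

→ t0 |ca|9c|88|96|3b|38|3b|11|
→ t1 |11|9c|88|96|96|88|3b|ca|
→ t2 |11|11|3b|9c|38|88|3b|96|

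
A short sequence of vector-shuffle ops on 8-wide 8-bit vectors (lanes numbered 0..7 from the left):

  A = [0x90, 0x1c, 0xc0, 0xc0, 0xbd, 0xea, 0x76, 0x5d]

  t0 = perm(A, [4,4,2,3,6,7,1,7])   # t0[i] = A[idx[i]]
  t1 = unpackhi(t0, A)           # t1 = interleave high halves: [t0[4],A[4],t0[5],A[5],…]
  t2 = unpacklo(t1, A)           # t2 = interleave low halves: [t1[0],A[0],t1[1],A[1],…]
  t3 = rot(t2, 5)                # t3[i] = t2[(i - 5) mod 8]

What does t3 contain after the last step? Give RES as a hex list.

  t0: bd bd c0 c0 76 5d 1c 5d
  t1: 76 bd 5d ea 1c 76 5d 5d
  t2: 76 90 bd 1c 5d c0 ea c0
  t3: 1c 5d c0 ea c0 76 90 bd

RES = [ 0x1c  0x5d  0xc0  0xea  0xc0  0x76  0x90  0xbd ]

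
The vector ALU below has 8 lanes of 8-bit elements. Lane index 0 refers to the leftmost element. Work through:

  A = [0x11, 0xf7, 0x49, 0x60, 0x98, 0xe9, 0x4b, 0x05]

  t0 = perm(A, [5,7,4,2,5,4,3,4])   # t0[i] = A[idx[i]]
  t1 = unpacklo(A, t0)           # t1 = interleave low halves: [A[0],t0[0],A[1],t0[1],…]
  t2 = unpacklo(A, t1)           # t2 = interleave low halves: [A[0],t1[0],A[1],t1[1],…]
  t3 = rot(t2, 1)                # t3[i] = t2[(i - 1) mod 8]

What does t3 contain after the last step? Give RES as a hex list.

RES = [0x05, 0x11, 0x11, 0xf7, 0xe9, 0x49, 0xf7, 0x60]

→ t0 |e9|05|98|49|e9|98|60|98|
→ t1 |11|e9|f7|05|49|98|60|49|
→ t2 |11|11|f7|e9|49|f7|60|05|
→ t3 |05|11|11|f7|e9|49|f7|60|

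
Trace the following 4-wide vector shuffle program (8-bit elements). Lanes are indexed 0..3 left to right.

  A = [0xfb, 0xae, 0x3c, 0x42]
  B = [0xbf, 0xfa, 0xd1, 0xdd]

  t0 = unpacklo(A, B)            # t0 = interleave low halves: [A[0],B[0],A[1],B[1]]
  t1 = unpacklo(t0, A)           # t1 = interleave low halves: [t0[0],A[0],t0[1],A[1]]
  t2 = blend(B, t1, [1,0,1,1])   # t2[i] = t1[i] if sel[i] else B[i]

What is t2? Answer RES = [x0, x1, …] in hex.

→ t0 |fb|bf|ae|fa|
→ t1 |fb|fb|bf|ae|
→ t2 |fb|fa|bf|ae|

RES = [ 0xfb  0xfa  0xbf  0xae ]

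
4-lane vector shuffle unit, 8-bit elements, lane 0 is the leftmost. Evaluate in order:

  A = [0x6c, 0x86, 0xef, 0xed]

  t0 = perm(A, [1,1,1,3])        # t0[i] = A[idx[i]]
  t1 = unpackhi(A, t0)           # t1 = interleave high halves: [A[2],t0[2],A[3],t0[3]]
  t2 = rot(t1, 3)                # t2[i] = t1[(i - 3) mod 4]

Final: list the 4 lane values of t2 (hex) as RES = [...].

t0 = [0x86, 0x86, 0x86, 0xed]
t1 = [0xef, 0x86, 0xed, 0xed]
t2 = [0x86, 0xed, 0xed, 0xef]

RES = [0x86, 0xed, 0xed, 0xef]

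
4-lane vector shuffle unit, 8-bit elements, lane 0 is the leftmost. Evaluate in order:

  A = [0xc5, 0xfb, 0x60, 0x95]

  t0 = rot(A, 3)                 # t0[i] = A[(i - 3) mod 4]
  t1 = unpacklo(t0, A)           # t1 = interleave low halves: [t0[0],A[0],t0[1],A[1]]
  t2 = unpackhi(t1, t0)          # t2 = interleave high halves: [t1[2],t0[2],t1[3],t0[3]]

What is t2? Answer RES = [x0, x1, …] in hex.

→ t0 |fb|60|95|c5|
→ t1 |fb|c5|60|fb|
→ t2 |60|95|fb|c5|

RES = [0x60, 0x95, 0xfb, 0xc5]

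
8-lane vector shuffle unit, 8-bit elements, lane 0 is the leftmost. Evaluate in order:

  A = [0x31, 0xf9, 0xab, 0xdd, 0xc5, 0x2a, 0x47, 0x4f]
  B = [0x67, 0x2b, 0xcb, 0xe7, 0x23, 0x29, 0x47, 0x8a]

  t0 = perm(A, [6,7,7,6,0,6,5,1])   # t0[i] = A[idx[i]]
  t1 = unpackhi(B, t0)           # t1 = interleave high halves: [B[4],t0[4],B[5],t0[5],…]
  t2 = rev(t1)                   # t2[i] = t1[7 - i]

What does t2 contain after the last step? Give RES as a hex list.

RES = [ 0xf9  0x8a  0x2a  0x47  0x47  0x29  0x31  0x23 ]

t0 = [0x47, 0x4f, 0x4f, 0x47, 0x31, 0x47, 0x2a, 0xf9]
t1 = [0x23, 0x31, 0x29, 0x47, 0x47, 0x2a, 0x8a, 0xf9]
t2 = [0xf9, 0x8a, 0x2a, 0x47, 0x47, 0x29, 0x31, 0x23]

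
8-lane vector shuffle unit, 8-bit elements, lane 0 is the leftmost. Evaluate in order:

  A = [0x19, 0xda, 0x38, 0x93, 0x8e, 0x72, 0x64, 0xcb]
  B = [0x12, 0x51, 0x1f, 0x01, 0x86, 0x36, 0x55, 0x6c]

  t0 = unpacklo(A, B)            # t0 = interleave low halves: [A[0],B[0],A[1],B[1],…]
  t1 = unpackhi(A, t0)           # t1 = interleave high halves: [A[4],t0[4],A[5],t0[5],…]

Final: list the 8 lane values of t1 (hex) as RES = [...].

→ t0 |19|12|da|51|38|1f|93|01|
→ t1 |8e|38|72|1f|64|93|cb|01|

RES = [0x8e, 0x38, 0x72, 0x1f, 0x64, 0x93, 0xcb, 0x01]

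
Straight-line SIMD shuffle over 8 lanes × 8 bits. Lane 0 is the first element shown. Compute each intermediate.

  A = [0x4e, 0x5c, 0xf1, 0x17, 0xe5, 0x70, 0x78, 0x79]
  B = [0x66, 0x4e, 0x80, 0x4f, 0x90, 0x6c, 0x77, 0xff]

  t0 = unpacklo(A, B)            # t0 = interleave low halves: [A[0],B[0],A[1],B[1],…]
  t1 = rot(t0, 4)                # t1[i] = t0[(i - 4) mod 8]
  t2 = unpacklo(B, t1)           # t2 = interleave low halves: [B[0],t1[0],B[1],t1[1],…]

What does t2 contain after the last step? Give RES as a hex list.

RES = [0x66, 0xf1, 0x4e, 0x80, 0x80, 0x17, 0x4f, 0x4f]

t0 = [0x4e, 0x66, 0x5c, 0x4e, 0xf1, 0x80, 0x17, 0x4f]
t1 = [0xf1, 0x80, 0x17, 0x4f, 0x4e, 0x66, 0x5c, 0x4e]
t2 = [0x66, 0xf1, 0x4e, 0x80, 0x80, 0x17, 0x4f, 0x4f]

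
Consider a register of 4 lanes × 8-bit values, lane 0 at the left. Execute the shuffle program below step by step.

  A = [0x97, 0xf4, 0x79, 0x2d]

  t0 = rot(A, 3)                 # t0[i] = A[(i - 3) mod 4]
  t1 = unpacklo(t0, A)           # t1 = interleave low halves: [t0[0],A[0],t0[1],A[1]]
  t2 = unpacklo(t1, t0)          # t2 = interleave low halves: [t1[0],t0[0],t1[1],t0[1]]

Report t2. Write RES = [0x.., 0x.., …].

→ t0 |f4|79|2d|97|
→ t1 |f4|97|79|f4|
→ t2 |f4|f4|97|79|

RES = [ 0xf4  0xf4  0x97  0x79 ]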